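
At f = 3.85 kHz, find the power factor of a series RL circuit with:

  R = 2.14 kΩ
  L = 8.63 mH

Step 1 — Angular frequency: ω = 2π·f = 2π·3850 = 2.419e+04 rad/s.
Step 2 — Component impedances:
  R: Z = R = 2140 Ω
  L: Z = jωL = j·2.419e+04·0.00863 = 0 + j208.8 Ω
Step 3 — Series combination: Z_total = R + L = 2140 + j208.8 Ω = 2150∠5.6° Ω.
Step 4 — Power factor: PF = cos(φ) = Re(Z)/|Z| = 2140/2150 = 0.9953.
Step 5 — Type: Im(Z) = 208.8 ⇒ lagging (phase φ = 5.6°).

PF = 0.9953 (lagging, φ = 5.6°)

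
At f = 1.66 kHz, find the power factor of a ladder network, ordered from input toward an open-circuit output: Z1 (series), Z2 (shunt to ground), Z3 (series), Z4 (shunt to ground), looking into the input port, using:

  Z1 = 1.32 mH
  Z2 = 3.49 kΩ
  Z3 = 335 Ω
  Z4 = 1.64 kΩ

Step 1 — Angular frequency: ω = 2π·f = 2π·1660 = 1.043e+04 rad/s.
Step 2 — Component impedances:
  Z1: Z = jωL = j·1.043e+04·0.00132 = 0 + j13.77 Ω
  Z2: Z = R = 3490 Ω
  Z3: Z = R = 335 Ω
  Z4: Z = R = 1640 Ω
Step 3 — Ladder network (open output): work backward from the far end, alternating series and parallel combinations. Z_in = 1261 + j13.77 Ω = 1261∠0.6° Ω.
Step 4 — Power factor: PF = cos(φ) = Re(Z)/|Z| = 1261.25/1261.33 = 0.9999.
Step 5 — Type: Im(Z) = 13.77 ⇒ lagging (phase φ = 0.6°).

PF = 0.9999 (lagging, φ = 0.6°)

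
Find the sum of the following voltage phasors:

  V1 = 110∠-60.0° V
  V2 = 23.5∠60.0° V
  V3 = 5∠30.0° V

Step 1 — Convert each phasor to rectangular form:
  V1 = 110·(cos(-60.0°) + j·sin(-60.0°)) = 55 - j95.26 V
  V2 = 23.5·(cos(60.0°) + j·sin(60.0°)) = 11.75 + j20.35 V
  V3 = 5·(cos(30.0°) + j·sin(30.0°)) = 4.33 + j2.5 V
Step 2 — Sum components: V_total = 71.08 - j72.41 V.
Step 3 — Convert to polar: |V_total| = 101.5 V, ∠V_total = -45.5°.

V_total = 101.5∠-45.5° V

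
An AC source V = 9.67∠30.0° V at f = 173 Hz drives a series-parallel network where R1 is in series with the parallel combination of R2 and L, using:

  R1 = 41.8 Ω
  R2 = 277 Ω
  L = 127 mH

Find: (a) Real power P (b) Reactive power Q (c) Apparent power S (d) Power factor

Step 1 — Angular frequency: ω = 2π·f = 2π·173 = 1087 rad/s.
Step 2 — Component impedances:
  R1: Z = R = 41.8 Ω
  R2: Z = R = 277 Ω
  L: Z = jωL = j·1087·0.127 = 0 + j138 Ω
Step 3 — Parallel branch: R2 || L = 1/(1/R2 + 1/L) = 55.11 + j110.6 Ω.
Step 4 — Series with R1: Z_total = R1 + (R2 || L) = 96.91 + j110.6 Ω = 147∠48.8° Ω.
Step 5 — Source phasor: V = 9.67∠30.0° V = 8.374 + j4.835 V.
Step 6 — Current: I = V / Z = 0.06227 - j0.02116 A = 0.06577∠-18.8° A.
Step 7 — Complex power: S = V·I* = 0.4191 + j0.4783 VA.
Step 8 — Real power: P = Re(S) = 0.4191 W.
Step 9 — Reactive power: Q = Im(S) = 0.4783 VAR.
Step 10 — Apparent power: |S| = 0.636 VA.
Step 11 — Power factor: PF = P/|S| = 0.6591 (lagging).

(a) P = 0.4191 W  (b) Q = 0.4783 VAR  (c) S = 0.636 VA  (d) PF = 0.6591 (lagging)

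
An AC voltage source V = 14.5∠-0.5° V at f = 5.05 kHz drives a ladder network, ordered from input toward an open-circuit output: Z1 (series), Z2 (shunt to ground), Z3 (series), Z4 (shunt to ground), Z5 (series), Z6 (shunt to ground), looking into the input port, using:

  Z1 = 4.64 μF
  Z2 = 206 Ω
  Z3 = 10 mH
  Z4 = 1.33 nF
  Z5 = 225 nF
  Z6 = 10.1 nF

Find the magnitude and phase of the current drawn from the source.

Step 1 — Angular frequency: ω = 2π·f = 2π·5050 = 3.173e+04 rad/s.
Step 2 — Component impedances:
  Z1: Z = 1/(jωC) = -j/(ω·C) = 0 - j6.792 Ω
  Z2: Z = R = 206 Ω
  Z3: Z = jωL = j·3.173e+04·0.01 = 0 + j317.3 Ω
  Z4: Z = 1/(jωC) = -j/(ω·C) = 0 - j2.37e+04 Ω
  Z5: Z = 1/(jωC) = -j/(ω·C) = 0 - j140.1 Ω
  Z6: Z = 1/(jωC) = -j/(ω·C) = 0 - j3120 Ω
Step 3 — Ladder network (open output): work backward from the far end, alternating series and parallel combinations. Z_in = 204.7 - j23.33 Ω = 206∠-6.5° Ω.
Step 4 — Source phasor: V = 14.5∠-0.5° V = 14.5 - j0.1265 V.
Step 5 — Ohm's law: I = V / Z_total = (14.5 - j0.1265) / (204.7 - j23.33) = 0.07001 + j0.007363 A.
Step 6 — Convert to polar: |I| = 0.07039 A, ∠I = 6.0°.

I = 0.07039∠6.0° A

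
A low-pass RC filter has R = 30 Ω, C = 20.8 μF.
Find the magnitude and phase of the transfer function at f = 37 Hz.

Step 1 — Angular frequency: ω = 2π·37 = 232.5 rad/s.
Step 2 — Transfer function: H(jω) = 1/(1 + jωRC).
Step 3 — Denominator: 1 + jωRC = 1 + j·232.5·30·2.08e-05 = 1 + j0.1451.
Step 4 — H = 0.9794 - j0.1421.
Step 5 — Magnitude: |H| = 0.9896 (-0.1 dB); phase: φ = -8.3°.

|H| = 0.9896 (-0.1 dB), φ = -8.3°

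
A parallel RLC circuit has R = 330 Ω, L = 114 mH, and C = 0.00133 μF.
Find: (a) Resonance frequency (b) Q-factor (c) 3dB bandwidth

Step 1 — Resonance: ω₀ = 1/√(LC) = 1/√(0.114·1.33e-09) = 8.121e+04 rad/s.
Step 2 — f₀ = ω₀/(2π) = 1.293e+04 Hz.
Step 3 — Parallel Q: Q = R/(ω₀L) = 330/(8.121e+04·0.114) = 0.03564.
Step 4 — Bandwidth: Δω = ω₀/Q = 2.278e+06 rad/s; BW = Δω/(2π) = 3.626e+05 Hz.

(a) f₀ = 1.293e+04 Hz  (b) Q = 0.03564  (c) BW = 3.626e+05 Hz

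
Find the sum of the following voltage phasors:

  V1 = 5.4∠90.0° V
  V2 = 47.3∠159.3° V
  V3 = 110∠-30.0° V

Step 1 — Convert each phasor to rectangular form:
  V1 = 5.4·(cos(90.0°) + j·sin(90.0°)) = 0 + j5.4 V
  V2 = 47.3·(cos(159.3°) + j·sin(159.3°)) = -44.25 + j16.72 V
  V3 = 110·(cos(-30.0°) + j·sin(-30.0°)) = 95.26 - j55 V
Step 2 — Sum components: V_total = 51.02 - j32.88 V.
Step 3 — Convert to polar: |V_total| = 60.69 V, ∠V_total = -32.8°.

V_total = 60.69∠-32.8° V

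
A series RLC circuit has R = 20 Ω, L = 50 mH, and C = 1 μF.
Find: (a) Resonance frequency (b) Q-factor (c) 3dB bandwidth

Step 1 — Resonance condition Im(Z)=0 gives ω₀ = 1/√(LC).
Step 2 — ω₀ = 1/√(0.05·1e-06) = 4472 rad/s.
Step 3 — f₀ = ω₀/(2π) = 711.8 Hz.
Step 4 — Series Q: Q = ω₀L/R = 4472·0.05/20 = 11.18.
Step 5 — 3dB bandwidth: Δω = ω₀/Q = 400 rad/s; BW = Δω/(2π) = 63.66 Hz.

(a) f₀ = 711.8 Hz  (b) Q = 11.18  (c) BW = 63.66 Hz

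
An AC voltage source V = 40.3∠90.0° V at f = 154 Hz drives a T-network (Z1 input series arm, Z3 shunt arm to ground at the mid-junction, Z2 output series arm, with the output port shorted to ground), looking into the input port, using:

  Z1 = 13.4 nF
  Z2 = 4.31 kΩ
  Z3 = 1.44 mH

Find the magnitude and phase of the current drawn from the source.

Step 1 — Angular frequency: ω = 2π·f = 2π·154 = 967.6 rad/s.
Step 2 — Component impedances:
  Z1: Z = 1/(jωC) = -j/(ω·C) = 0 - j7.712e+04 Ω
  Z2: Z = R = 4310 Ω
  Z3: Z = jωL = j·967.6·0.00144 = 0 + j1.393 Ω
Step 3 — With the output port shorted to ground, the output series arm Z2 runs from the junction to ground; the shunt arm Z3 also runs from the junction to ground. They appear in parallel: Z3 || Z2 = 0.0004505 + j1.393 Ω.
Step 4 — Series with input arm Z1: Z_in = Z1 + (Z3 || Z2) = 0.0004505 - j7.712e+04 Ω = 7.712e+04∠-90.0° Ω.
Step 5 — Source phasor: V = 40.3∠90.0° V = 0 + j40.3 V.
Step 6 — Ohm's law: I = V / Z_total = (0 + j40.3) / (0.0004505 - j7.712e+04) = -0.0005225 + j3.052e-12 A.
Step 7 — Convert to polar: |I| = 0.0005225 A, ∠I = 180.0°.

I = 0.0005225∠180.0° A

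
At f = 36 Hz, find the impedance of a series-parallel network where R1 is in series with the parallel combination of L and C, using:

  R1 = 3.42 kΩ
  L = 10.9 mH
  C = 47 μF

Step 1 — Angular frequency: ω = 2π·f = 2π·36 = 226.2 rad/s.
Step 2 — Component impedances:
  R1: Z = R = 3420 Ω
  L: Z = jωL = j·226.2·0.0109 = 0 + j2.466 Ω
  C: Z = 1/(jωC) = -j/(ω·C) = 0 - j94.06 Ω
Step 3 — Parallel branch: L || C = 1/(1/L + 1/C) = 0 + j2.532 Ω.
Step 4 — Series with R1: Z_total = R1 + (L || C) = 3420 + j2.532 Ω = 3420∠0.0° Ω.

Z = 3420 + j2.532 Ω = 3420∠0.0° Ω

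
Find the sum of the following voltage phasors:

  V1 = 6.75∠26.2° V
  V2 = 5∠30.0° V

Step 1 — Convert each phasor to rectangular form:
  V1 = 6.75·(cos(26.2°) + j·sin(26.2°)) = 6.056 + j2.98 V
  V2 = 5·(cos(30.0°) + j·sin(30.0°)) = 4.33 + j2.5 V
Step 2 — Sum components: V_total = 10.39 + j5.48 V.
Step 3 — Convert to polar: |V_total| = 11.74 V, ∠V_total = 27.8°.

V_total = 11.74∠27.8° V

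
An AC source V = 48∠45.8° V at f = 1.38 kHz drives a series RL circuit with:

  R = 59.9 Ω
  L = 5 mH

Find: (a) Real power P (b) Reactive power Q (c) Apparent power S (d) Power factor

Step 1 — Angular frequency: ω = 2π·f = 2π·1380 = 8671 rad/s.
Step 2 — Component impedances:
  R: Z = R = 59.9 Ω
  L: Z = jωL = j·8671·0.005 = 0 + j43.35 Ω
Step 3 — Series combination: Z_total = R + L = 59.9 + j43.35 Ω = 73.94∠35.9° Ω.
Step 4 — Source phasor: V = 48∠45.8° V = 33.46 + j34.41 V.
Step 5 — Current: I = V / Z = 0.6395 + j0.1117 A = 0.6491∠9.9° A.
Step 6 — Complex power: S = V·I* = 25.24 + j18.27 VA.
Step 7 — Real power: P = Re(S) = 25.24 W.
Step 8 — Reactive power: Q = Im(S) = 18.27 VAR.
Step 9 — Apparent power: |S| = 31.16 VA.
Step 10 — Power factor: PF = P/|S| = 0.8101 (lagging).

(a) P = 25.24 W  (b) Q = 18.27 VAR  (c) S = 31.16 VA  (d) PF = 0.8101 (lagging)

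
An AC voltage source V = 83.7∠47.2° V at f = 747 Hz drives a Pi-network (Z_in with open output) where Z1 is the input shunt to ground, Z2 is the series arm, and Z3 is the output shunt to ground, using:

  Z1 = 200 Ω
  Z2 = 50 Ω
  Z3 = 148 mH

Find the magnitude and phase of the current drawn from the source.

Step 1 — Angular frequency: ω = 2π·f = 2π·747 = 4694 rad/s.
Step 2 — Component impedances:
  Z1: Z = R = 200 Ω
  Z2: Z = R = 50 Ω
  Z3: Z = jωL = j·4694·0.148 = 0 + j694.6 Ω
Step 3 — With open output, the series arm Z2 and the output shunt Z3 appear in series to ground: Z2 + Z3 = 50 + j694.6 Ω.
Step 4 — Parallel with input shunt Z1: Z_in = Z1 || (Z2 + Z3) = 181.7 + j50.98 Ω = 188.7∠15.7° Ω.
Step 5 — Source phasor: V = 83.7∠47.2° V = 56.87 + j61.41 V.
Step 6 — Ohm's law: I = V / Z_total = (56.87 + j61.41) / (181.7 + j50.98) = 0.3782 + j0.232 A.
Step 7 — Convert to polar: |I| = 0.4436 A, ∠I = 31.5°.

I = 0.4436∠31.5° A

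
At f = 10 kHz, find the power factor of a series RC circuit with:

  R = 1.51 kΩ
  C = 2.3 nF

Step 1 — Angular frequency: ω = 2π·f = 2π·1e+04 = 6.283e+04 rad/s.
Step 2 — Component impedances:
  R: Z = R = 1510 Ω
  C: Z = 1/(jωC) = -j/(ω·C) = 0 - j6920 Ω
Step 3 — Series combination: Z_total = R + C = 1510 - j6920 Ω = 7083∠-77.7° Ω.
Step 4 — Power factor: PF = cos(φ) = Re(Z)/|Z| = 1510/7083 = 0.2132.
Step 5 — Type: Im(Z) = -6920 ⇒ leading (phase φ = -77.7°).

PF = 0.2132 (leading, φ = -77.7°)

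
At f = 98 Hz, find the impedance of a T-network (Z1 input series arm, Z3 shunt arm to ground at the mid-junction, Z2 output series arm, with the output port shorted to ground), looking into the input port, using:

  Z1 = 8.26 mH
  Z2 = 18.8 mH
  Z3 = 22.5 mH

Step 1 — Angular frequency: ω = 2π·f = 2π·98 = 615.8 rad/s.
Step 2 — Component impedances:
  Z1: Z = jωL = j·615.8·0.00826 = 0 + j5.086 Ω
  Z2: Z = jωL = j·615.8·0.0188 = 0 + j11.58 Ω
  Z3: Z = jωL = j·615.8·0.0225 = 0 + j13.85 Ω
Step 3 — With the output port shorted to ground, the output series arm Z2 runs from the junction to ground; the shunt arm Z3 also runs from the junction to ground. They appear in parallel: Z3 || Z2 = 0 + j6.307 Ω.
Step 4 — Series with input arm Z1: Z_in = Z1 + (Z3 || Z2) = 0 + j11.39 Ω = 11.39∠90.0° Ω.

Z = 0 + j11.39 Ω = 11.39∠90.0° Ω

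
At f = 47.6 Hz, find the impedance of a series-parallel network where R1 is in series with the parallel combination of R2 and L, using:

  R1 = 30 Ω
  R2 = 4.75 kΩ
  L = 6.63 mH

Step 1 — Angular frequency: ω = 2π·f = 2π·47.6 = 299.1 rad/s.
Step 2 — Component impedances:
  R1: Z = R = 30 Ω
  R2: Z = R = 4750 Ω
  L: Z = jωL = j·299.1·0.00663 = 0 + j1.983 Ω
Step 3 — Parallel branch: R2 || L = 1/(1/R2 + 1/L) = 0.0008278 + j1.983 Ω.
Step 4 — Series with R1: Z_total = R1 + (R2 || L) = 30 + j1.983 Ω = 30.07∠3.8° Ω.

Z = 30 + j1.983 Ω = 30.07∠3.8° Ω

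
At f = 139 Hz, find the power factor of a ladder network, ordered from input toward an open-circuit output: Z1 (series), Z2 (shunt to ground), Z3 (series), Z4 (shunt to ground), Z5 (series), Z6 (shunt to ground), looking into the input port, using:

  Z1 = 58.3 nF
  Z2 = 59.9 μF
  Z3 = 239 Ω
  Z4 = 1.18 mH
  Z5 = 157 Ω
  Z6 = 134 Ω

Step 1 — Angular frequency: ω = 2π·f = 2π·139 = 873.4 rad/s.
Step 2 — Component impedances:
  Z1: Z = 1/(jωC) = -j/(ω·C) = 0 - j1.964e+04 Ω
  Z2: Z = 1/(jωC) = -j/(ω·C) = 0 - j19.12 Ω
  Z3: Z = R = 239 Ω
  Z4: Z = jωL = j·873.4·0.00118 = 0 + j1.031 Ω
  Z5: Z = R = 157 Ω
  Z6: Z = R = 134 Ω
Step 3 — Ladder network (open output): work backward from the far end, alternating series and parallel combinations. Z_in = 1.52 - j1.966e+04 Ω = 1.966e+04∠-90.0° Ω.
Step 4 — Power factor: PF = cos(φ) = Re(Z)/|Z| = 1.5201/19659 = 7.732e-05.
Step 5 — Type: Im(Z) = -1.966e+04 ⇒ leading (phase φ = -90.0°).

PF = 7.732e-05 (leading, φ = -90.0°)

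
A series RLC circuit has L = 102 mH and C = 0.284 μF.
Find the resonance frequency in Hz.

Step 1 — Resonance condition Im(Z)=0 gives ω₀ = 1/√(LC).
Step 2 — ω₀ = 1/√(0.102·2.84e-07) = 5875 rad/s.
Step 3 — f₀ = ω₀/(2π) = 935.1 Hz.

f₀ = 935.1 Hz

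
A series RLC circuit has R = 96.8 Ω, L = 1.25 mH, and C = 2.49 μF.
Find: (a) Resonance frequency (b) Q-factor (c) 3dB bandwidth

Step 1 — Resonance: ω₀ = 1/√(LC) = 1/√(0.00125·2.49e-06) = 1.792e+04 rad/s.
Step 2 — f₀ = ω₀/(2π) = 2853 Hz.
Step 3 — Series Q: Q = ω₀L/R = 1.792e+04·0.00125/96.8 = 0.2315.
Step 4 — Bandwidth: Δω = ω₀/Q = 7.744e+04 rad/s; BW = Δω/(2π) = 1.232e+04 Hz.

(a) f₀ = 2853 Hz  (b) Q = 0.2315  (c) BW = 1.232e+04 Hz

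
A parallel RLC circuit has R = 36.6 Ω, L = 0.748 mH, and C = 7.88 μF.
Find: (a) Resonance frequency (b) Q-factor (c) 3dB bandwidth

Step 1 — Resonance: ω₀ = 1/√(LC) = 1/√(0.000748·7.88e-06) = 1.303e+04 rad/s.
Step 2 — f₀ = ω₀/(2π) = 2073 Hz.
Step 3 — Parallel Q: Q = R/(ω₀L) = 36.6/(1.303e+04·0.000748) = 3.757.
Step 4 — Bandwidth: Δω = ω₀/Q = 3467 rad/s; BW = Δω/(2π) = 551.8 Hz.

(a) f₀ = 2073 Hz  (b) Q = 3.757  (c) BW = 551.8 Hz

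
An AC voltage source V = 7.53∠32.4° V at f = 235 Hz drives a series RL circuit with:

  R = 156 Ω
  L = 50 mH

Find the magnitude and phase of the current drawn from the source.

Step 1 — Angular frequency: ω = 2π·f = 2π·235 = 1477 rad/s.
Step 2 — Component impedances:
  R: Z = R = 156 Ω
  L: Z = jωL = j·1477·0.05 = 0 + j73.83 Ω
Step 3 — Series combination: Z_total = R + L = 156 + j73.83 Ω = 172.6∠25.3° Ω.
Step 4 — Source phasor: V = 7.53∠32.4° V = 6.358 + j4.035 V.
Step 5 — Ohm's law: I = V / Z_total = (6.358 + j4.035) / (156 + j73.83) = 0.0433 + j0.005373 A.
Step 6 — Convert to polar: |I| = 0.04363 A, ∠I = 7.1°.

I = 0.04363∠7.1° A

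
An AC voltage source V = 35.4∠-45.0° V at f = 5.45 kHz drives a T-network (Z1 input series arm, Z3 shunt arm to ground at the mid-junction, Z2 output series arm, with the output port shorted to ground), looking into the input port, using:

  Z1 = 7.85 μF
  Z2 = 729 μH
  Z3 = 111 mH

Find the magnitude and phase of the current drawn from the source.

Step 1 — Angular frequency: ω = 2π·f = 2π·5450 = 3.424e+04 rad/s.
Step 2 — Component impedances:
  Z1: Z = 1/(jωC) = -j/(ω·C) = 0 - j3.72 Ω
  Z2: Z = jωL = j·3.424e+04·0.000729 = 0 + j24.96 Ω
  Z3: Z = jωL = j·3.424e+04·0.111 = 0 + j3801 Ω
Step 3 — With the output port shorted to ground, the output series arm Z2 runs from the junction to ground; the shunt arm Z3 also runs from the junction to ground. They appear in parallel: Z3 || Z2 = 0 + j24.8 Ω.
Step 4 — Series with input arm Z1: Z_in = Z1 + (Z3 || Z2) = 0 + j21.08 Ω = 21.08∠90.0° Ω.
Step 5 — Source phasor: V = 35.4∠-45.0° V = 25.03 - j25.03 V.
Step 6 — Ohm's law: I = V / Z_total = (25.03 - j25.03) / (0 + j21.08) = -1.187 - j1.187 A.
Step 7 — Convert to polar: |I| = 1.679 A, ∠I = -135.0°.

I = 1.679∠-135.0° A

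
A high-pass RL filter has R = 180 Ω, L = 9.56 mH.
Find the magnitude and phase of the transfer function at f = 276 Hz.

Step 1 — Angular frequency: ω = 2π·276 = 1734 rad/s.
Step 2 — Transfer function: H(jω) = jωL/(R + jωL).
Step 3 — Numerator jωL = j·16.58; denominator R + jωL = 180 + j16.58.
Step 4 — H = 0.008412 + j0.09133.
Step 5 — Magnitude: |H| = 0.09171 (-20.8 dB); phase: φ = 84.7°.

|H| = 0.09171 (-20.8 dB), φ = 84.7°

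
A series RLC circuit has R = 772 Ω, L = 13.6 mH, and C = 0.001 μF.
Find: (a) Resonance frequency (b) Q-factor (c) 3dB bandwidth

Step 1 — Resonance: ω₀ = 1/√(LC) = 1/√(0.0136·1e-09) = 2.712e+05 rad/s.
Step 2 — f₀ = ω₀/(2π) = 4.316e+04 Hz.
Step 3 — Series Q: Q = ω₀L/R = 2.712e+05·0.0136/772 = 4.777.
Step 4 — Bandwidth: Δω = ω₀/Q = 5.676e+04 rad/s; BW = Δω/(2π) = 9034 Hz.

(a) f₀ = 4.316e+04 Hz  (b) Q = 4.777  (c) BW = 9034 Hz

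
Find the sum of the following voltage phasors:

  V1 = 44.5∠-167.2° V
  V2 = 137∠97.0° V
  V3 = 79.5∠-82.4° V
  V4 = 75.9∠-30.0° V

Step 1 — Convert each phasor to rectangular form:
  V1 = 44.5·(cos(-167.2°) + j·sin(-167.2°)) = -43.39 - j9.859 V
  V2 = 137·(cos(97.0°) + j·sin(97.0°)) = -16.7 + j136 V
  V3 = 79.5·(cos(-82.4°) + j·sin(-82.4°)) = 10.51 - j78.8 V
  V4 = 75.9·(cos(-30.0°) + j·sin(-30.0°)) = 65.73 - j37.95 V
Step 2 — Sum components: V_total = 16.16 + j9.368 V.
Step 3 — Convert to polar: |V_total| = 18.68 V, ∠V_total = 30.1°.

V_total = 18.68∠30.1° V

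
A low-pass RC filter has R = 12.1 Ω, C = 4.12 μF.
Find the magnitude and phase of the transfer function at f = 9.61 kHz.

Step 1 — Angular frequency: ω = 2π·9610 = 6.038e+04 rad/s.
Step 2 — Transfer function: H(jω) = 1/(1 + jωRC).
Step 3 — Denominator: 1 + jωRC = 1 + j·6.038e+04·12.1·4.12e-06 = 1 + j3.01.
Step 4 — H = 0.09939 - j0.2992.
Step 5 — Magnitude: |H| = 0.3153 (-10.0 dB); phase: φ = -71.6°.

|H| = 0.3153 (-10.0 dB), φ = -71.6°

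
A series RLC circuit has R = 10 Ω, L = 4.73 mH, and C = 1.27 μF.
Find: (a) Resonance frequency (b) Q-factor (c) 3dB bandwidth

Step 1 — Resonance: ω₀ = 1/√(LC) = 1/√(0.00473·1.27e-06) = 1.29e+04 rad/s.
Step 2 — f₀ = ω₀/(2π) = 2053 Hz.
Step 3 — Series Q: Q = ω₀L/R = 1.29e+04·0.00473/10 = 6.103.
Step 4 — Bandwidth: Δω = ω₀/Q = 2114 rad/s; BW = Δω/(2π) = 336.5 Hz.

(a) f₀ = 2053 Hz  (b) Q = 6.103  (c) BW = 336.5 Hz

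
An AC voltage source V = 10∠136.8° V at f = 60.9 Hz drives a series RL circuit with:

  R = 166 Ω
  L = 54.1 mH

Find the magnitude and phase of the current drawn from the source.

Step 1 — Angular frequency: ω = 2π·f = 2π·60.9 = 382.6 rad/s.
Step 2 — Component impedances:
  R: Z = R = 166 Ω
  L: Z = jωL = j·382.6·0.0541 = 0 + j20.7 Ω
Step 3 — Series combination: Z_total = R + L = 166 + j20.7 Ω = 167.3∠7.1° Ω.
Step 4 — Source phasor: V = 10∠136.8° V = -7.29 + j6.845 V.
Step 5 — Ohm's law: I = V / Z_total = (-7.29 + j6.845) / (166 + j20.7) = -0.03818 + j0.046 A.
Step 6 — Convert to polar: |I| = 0.05978 A, ∠I = 129.7°.

I = 0.05978∠129.7° A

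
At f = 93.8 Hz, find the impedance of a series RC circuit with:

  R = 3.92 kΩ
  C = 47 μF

Step 1 — Angular frequency: ω = 2π·f = 2π·93.8 = 589.4 rad/s.
Step 2 — Component impedances:
  R: Z = R = 3920 Ω
  C: Z = 1/(jωC) = -j/(ω·C) = 0 - j36.1 Ω
Step 3 — Series combination: Z_total = R + C = 3920 - j36.1 Ω = 3920∠-0.5° Ω.

Z = 3920 - j36.1 Ω = 3920∠-0.5° Ω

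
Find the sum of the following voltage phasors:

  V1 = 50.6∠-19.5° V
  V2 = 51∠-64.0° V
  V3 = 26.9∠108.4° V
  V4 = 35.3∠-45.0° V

Step 1 — Convert each phasor to rectangular form:
  V1 = 50.6·(cos(-19.5°) + j·sin(-19.5°)) = 47.7 - j16.89 V
  V2 = 51·(cos(-64.0°) + j·sin(-64.0°)) = 22.36 - j45.84 V
  V3 = 26.9·(cos(108.4°) + j·sin(108.4°)) = -8.491 + j25.52 V
  V4 = 35.3·(cos(-45.0°) + j·sin(-45.0°)) = 24.96 - j24.96 V
Step 2 — Sum components: V_total = 86.52 - j62.17 V.
Step 3 — Convert to polar: |V_total| = 106.5 V, ∠V_total = -35.7°.

V_total = 106.5∠-35.7° V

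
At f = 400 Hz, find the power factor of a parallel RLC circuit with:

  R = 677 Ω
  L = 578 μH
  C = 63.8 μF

Step 1 — Angular frequency: ω = 2π·f = 2π·400 = 2513 rad/s.
Step 2 — Component impedances:
  R: Z = R = 677 Ω
  L: Z = jωL = j·2513·0.000578 = 0 + j1.453 Ω
  C: Z = 1/(jωC) = -j/(ω·C) = 0 - j6.236 Ω
Step 3 — Parallel combination: 1/Z_total = 1/R + 1/L + 1/C; Z_total = 0.005298 + j1.894 Ω = 1.894∠89.8° Ω.
Step 4 — Power factor: PF = cos(φ) = Re(Z)/|Z| = 0.005298/1.894 = 0.002797.
Step 5 — Type: Im(Z) = 1.894 ⇒ lagging (phase φ = 89.8°).

PF = 0.002797 (lagging, φ = 89.8°)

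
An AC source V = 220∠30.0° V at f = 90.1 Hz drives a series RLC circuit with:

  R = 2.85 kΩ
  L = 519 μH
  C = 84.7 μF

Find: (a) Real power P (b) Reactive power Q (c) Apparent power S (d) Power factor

Step 1 — Angular frequency: ω = 2π·f = 2π·90.1 = 566.1 rad/s.
Step 2 — Component impedances:
  R: Z = R = 2850 Ω
  L: Z = jωL = j·566.1·0.000519 = 0 + j0.2938 Ω
  C: Z = 1/(jωC) = -j/(ω·C) = 0 - j20.86 Ω
Step 3 — Series combination: Z_total = R + L + C = 2850 - j20.56 Ω = 2850∠-0.4° Ω.
Step 4 — Source phasor: V = 220∠30.0° V = 190.5 + j110 V.
Step 5 — Current: I = V / Z = 0.06657 + j0.03908 A = 0.07719∠30.4° A.
Step 6 — Complex power: S = V·I* = 16.98 - j0.1225 VA.
Step 7 — Real power: P = Re(S) = 16.98 W.
Step 8 — Reactive power: Q = Im(S) = -0.1225 VAR.
Step 9 — Apparent power: |S| = 16.98 VA.
Step 10 — Power factor: PF = P/|S| = 1 (leading).

(a) P = 16.98 W  (b) Q = -0.1225 VAR  (c) S = 16.98 VA  (d) PF = 1 (leading)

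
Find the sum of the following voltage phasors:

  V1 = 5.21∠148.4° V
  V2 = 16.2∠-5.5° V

Step 1 — Convert each phasor to rectangular form:
  V1 = 5.21·(cos(148.4°) + j·sin(148.4°)) = -4.437 + j2.73 V
  V2 = 16.2·(cos(-5.5°) + j·sin(-5.5°)) = 16.13 - j1.553 V
Step 2 — Sum components: V_total = 11.69 + j1.177 V.
Step 3 — Convert to polar: |V_total| = 11.75 V, ∠V_total = 5.8°.

V_total = 11.75∠5.8° V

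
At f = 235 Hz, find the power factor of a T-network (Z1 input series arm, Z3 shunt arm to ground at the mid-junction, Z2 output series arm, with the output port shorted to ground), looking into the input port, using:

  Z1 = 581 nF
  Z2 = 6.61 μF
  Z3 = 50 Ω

Step 1 — Angular frequency: ω = 2π·f = 2π·235 = 1477 rad/s.
Step 2 — Component impedances:
  Z1: Z = 1/(jωC) = -j/(ω·C) = 0 - j1166 Ω
  Z2: Z = 1/(jωC) = -j/(ω·C) = 0 - j102.5 Ω
  Z3: Z = R = 50 Ω
Step 3 — With the output port shorted to ground, the output series arm Z2 runs from the junction to ground; the shunt arm Z3 also runs from the junction to ground. They appear in parallel: Z3 || Z2 = 40.38 - j19.71 Ω.
Step 4 — Series with input arm Z1: Z_in = Z1 + (Z3 || Z2) = 40.38 - j1185 Ω = 1186∠-88.0° Ω.
Step 5 — Power factor: PF = cos(φ) = Re(Z)/|Z| = 40.38/1186 = 0.03405.
Step 6 — Type: Im(Z) = -1185 ⇒ leading (phase φ = -88.0°).

PF = 0.03405 (leading, φ = -88.0°)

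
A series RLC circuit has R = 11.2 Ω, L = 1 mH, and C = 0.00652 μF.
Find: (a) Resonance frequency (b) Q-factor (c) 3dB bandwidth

Step 1 — Resonance condition Im(Z)=0 gives ω₀ = 1/√(LC).
Step 2 — ω₀ = 1/√(0.001·6.52e-09) = 3.916e+05 rad/s.
Step 3 — f₀ = ω₀/(2π) = 6.233e+04 Hz.
Step 4 — Series Q: Q = ω₀L/R = 3.916e+05·0.001/11.2 = 34.97.
Step 5 — 3dB bandwidth: Δω = ω₀/Q = 1.12e+04 rad/s; BW = Δω/(2π) = 1783 Hz.

(a) f₀ = 6.233e+04 Hz  (b) Q = 34.97  (c) BW = 1783 Hz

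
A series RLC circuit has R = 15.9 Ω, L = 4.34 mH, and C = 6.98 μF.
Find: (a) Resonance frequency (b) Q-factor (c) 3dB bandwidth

Step 1 — Resonance condition Im(Z)=0 gives ω₀ = 1/√(LC).
Step 2 — ω₀ = 1/√(0.00434·6.98e-06) = 5745 rad/s.
Step 3 — f₀ = ω₀/(2π) = 914.4 Hz.
Step 4 — Series Q: Q = ω₀L/R = 5745·0.00434/15.9 = 1.568.
Step 5 — 3dB bandwidth: Δω = ω₀/Q = 3664 rad/s; BW = Δω/(2π) = 583.1 Hz.

(a) f₀ = 914.4 Hz  (b) Q = 1.568  (c) BW = 583.1 Hz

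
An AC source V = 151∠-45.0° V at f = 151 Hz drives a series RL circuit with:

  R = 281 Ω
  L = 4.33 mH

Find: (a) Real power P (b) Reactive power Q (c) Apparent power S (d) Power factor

Step 1 — Angular frequency: ω = 2π·f = 2π·151 = 948.8 rad/s.
Step 2 — Component impedances:
  R: Z = R = 281 Ω
  L: Z = jωL = j·948.8·0.00433 = 0 + j4.108 Ω
Step 3 — Series combination: Z_total = R + L = 281 + j4.108 Ω = 281∠0.8° Ω.
Step 4 — Source phasor: V = 151∠-45.0° V = 106.8 - j106.8 V.
Step 5 — Current: I = V / Z = 0.3743 - j0.3854 A = 0.5373∠-45.8° A.
Step 6 — Complex power: S = V·I* = 81.13 + j1.186 VA.
Step 7 — Real power: P = Re(S) = 81.13 W.
Step 8 — Reactive power: Q = Im(S) = 1.186 VAR.
Step 9 — Apparent power: |S| = 81.13 VA.
Step 10 — Power factor: PF = P/|S| = 0.9999 (lagging).

(a) P = 81.13 W  (b) Q = 1.186 VAR  (c) S = 81.13 VA  (d) PF = 0.9999 (lagging)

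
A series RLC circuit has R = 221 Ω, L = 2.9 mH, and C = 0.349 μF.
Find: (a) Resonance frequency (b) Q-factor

Step 1 — Resonance condition Im(Z)=0 gives ω₀ = 1/√(LC).
Step 2 — ω₀ = 1/√(0.0029·3.49e-07) = 3.143e+04 rad/s.
Step 3 — f₀ = ω₀/(2π) = 5003 Hz.
Step 4 — Series Q: Q = ω₀L/R = 3.143e+04·0.0029/221 = 0.4125.

(a) f₀ = 5003 Hz  (b) Q = 0.4125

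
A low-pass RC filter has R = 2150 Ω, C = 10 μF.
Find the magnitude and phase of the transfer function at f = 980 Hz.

Step 1 — Angular frequency: ω = 2π·980 = 6158 rad/s.
Step 2 — Transfer function: H(jω) = 1/(1 + jωRC).
Step 3 — Denominator: 1 + jωRC = 1 + j·6158·2150·1e-05 = 1 + j132.4.
Step 4 — H = 5.705e-05 - j0.007553.
Step 5 — Magnitude: |H| = 0.007553 (-42.4 dB); phase: φ = -89.6°.

|H| = 0.007553 (-42.4 dB), φ = -89.6°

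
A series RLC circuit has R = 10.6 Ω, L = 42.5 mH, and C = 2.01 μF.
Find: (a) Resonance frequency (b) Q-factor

Step 1 — Resonance condition Im(Z)=0 gives ω₀ = 1/√(LC).
Step 2 — ω₀ = 1/√(0.0425·2.01e-06) = 3421 rad/s.
Step 3 — f₀ = ω₀/(2π) = 544.5 Hz.
Step 4 — Series Q: Q = ω₀L/R = 3421·0.0425/10.6 = 13.72.

(a) f₀ = 544.5 Hz  (b) Q = 13.72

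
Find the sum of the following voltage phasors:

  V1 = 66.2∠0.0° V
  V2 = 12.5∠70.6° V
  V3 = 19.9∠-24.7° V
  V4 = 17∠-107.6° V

Step 1 — Convert each phasor to rectangular form:
  V1 = 66.2·(cos(0.0°) + j·sin(0.0°)) = 66.2 V
  V2 = 12.5·(cos(70.6°) + j·sin(70.6°)) = 4.152 + j11.79 V
  V3 = 19.9·(cos(-24.7°) + j·sin(-24.7°)) = 18.08 - j8.316 V
  V4 = 17·(cos(-107.6°) + j·sin(-107.6°)) = -5.14 - j16.2 V
Step 2 — Sum components: V_total = 83.29 - j12.73 V.
Step 3 — Convert to polar: |V_total| = 84.26 V, ∠V_total = -8.7°.

V_total = 84.26∠-8.7° V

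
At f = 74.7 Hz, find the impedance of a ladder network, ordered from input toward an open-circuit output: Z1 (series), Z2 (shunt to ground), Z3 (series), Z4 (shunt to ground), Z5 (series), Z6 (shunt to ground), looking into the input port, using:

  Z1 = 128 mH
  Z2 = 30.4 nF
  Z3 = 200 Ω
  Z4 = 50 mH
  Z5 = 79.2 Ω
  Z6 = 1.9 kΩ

Step 1 — Angular frequency: ω = 2π·f = 2π·74.7 = 469.4 rad/s.
Step 2 — Component impedances:
  Z1: Z = jωL = j·469.4·0.128 = 0 + j60.08 Ω
  Z2: Z = 1/(jωC) = -j/(ω·C) = 0 - j7.009e+04 Ω
  Z3: Z = R = 200 Ω
  Z4: Z = jωL = j·469.4·0.05 = 0 + j23.47 Ω
  Z5: Z = R = 79.2 Ω
  Z6: Z = R = 1900 Ω
Step 3 — Ladder network (open output): work backward from the far end, alternating series and parallel combinations. Z_in = 200.4 + j82.98 Ω = 216.9∠22.5° Ω.

Z = 200.4 + j82.98 Ω = 216.9∠22.5° Ω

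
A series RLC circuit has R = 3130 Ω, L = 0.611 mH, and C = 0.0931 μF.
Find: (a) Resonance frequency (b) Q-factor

Step 1 — Resonance condition Im(Z)=0 gives ω₀ = 1/√(LC).
Step 2 — ω₀ = 1/√(0.000611·9.31e-08) = 1.326e+05 rad/s.
Step 3 — f₀ = ω₀/(2π) = 2.11e+04 Hz.
Step 4 — Series Q: Q = ω₀L/R = 1.326e+05·0.000611/3130 = 0.02588.

(a) f₀ = 2.11e+04 Hz  (b) Q = 0.02588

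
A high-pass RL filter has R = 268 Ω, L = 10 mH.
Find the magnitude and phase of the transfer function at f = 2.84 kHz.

Step 1 — Angular frequency: ω = 2π·2840 = 1.784e+04 rad/s.
Step 2 — Transfer function: H(jω) = jωL/(R + jωL).
Step 3 — Numerator jωL = j·178.4; denominator R + jωL = 268 + j178.4.
Step 4 — H = 0.3072 + j0.4613.
Step 5 — Magnitude: |H| = 0.5542 (-5.1 dB); phase: φ = 56.3°.

|H| = 0.5542 (-5.1 dB), φ = 56.3°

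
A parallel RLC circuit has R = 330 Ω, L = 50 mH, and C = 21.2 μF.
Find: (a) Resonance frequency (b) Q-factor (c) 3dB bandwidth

Step 1 — Resonance: ω₀ = 1/√(LC) = 1/√(0.05·2.12e-05) = 971.3 rad/s.
Step 2 — f₀ = ω₀/(2π) = 154.6 Hz.
Step 3 — Parallel Q: Q = R/(ω₀L) = 330/(971.3·0.05) = 6.795.
Step 4 — Bandwidth: Δω = ω₀/Q = 142.9 rad/s; BW = Δω/(2π) = 22.75 Hz.

(a) f₀ = 154.6 Hz  (b) Q = 6.795  (c) BW = 22.75 Hz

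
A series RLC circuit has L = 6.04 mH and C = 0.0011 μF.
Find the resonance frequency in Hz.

Step 1 — Resonance condition Im(Z)=0 gives ω₀ = 1/√(LC).
Step 2 — ω₀ = 1/√(0.00604·1.1e-09) = 3.88e+05 rad/s.
Step 3 — f₀ = ω₀/(2π) = 6.175e+04 Hz.

f₀ = 6.175e+04 Hz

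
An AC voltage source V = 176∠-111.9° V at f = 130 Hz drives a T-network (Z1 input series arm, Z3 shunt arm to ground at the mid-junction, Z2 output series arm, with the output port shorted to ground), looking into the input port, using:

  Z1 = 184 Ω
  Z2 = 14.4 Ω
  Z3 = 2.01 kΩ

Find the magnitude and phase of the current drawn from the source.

Step 1 — Angular frequency: ω = 2π·f = 2π·130 = 816.8 rad/s.
Step 2 — Component impedances:
  Z1: Z = R = 184 Ω
  Z2: Z = R = 14.4 Ω
  Z3: Z = R = 2010 Ω
Step 3 — With the output port shorted to ground, the output series arm Z2 runs from the junction to ground; the shunt arm Z3 also runs from the junction to ground. They appear in parallel: Z3 || Z2 = 14.3 Ω.
Step 4 — Series with input arm Z1: Z_in = Z1 + (Z3 || Z2) = 198.3 Ω = 198.3∠0.0° Ω.
Step 5 — Source phasor: V = 176∠-111.9° V = -65.65 - j163.3 V.
Step 6 — Ohm's law: I = V / Z_total = (-65.65 - j163.3) / (198.3) = -0.331 - j0.8235 A.
Step 7 — Convert to polar: |I| = 0.8876 A, ∠I = -111.9°.

I = 0.8876∠-111.9° A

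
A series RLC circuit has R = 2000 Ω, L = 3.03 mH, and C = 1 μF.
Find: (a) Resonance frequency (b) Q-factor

Step 1 — Resonance condition Im(Z)=0 gives ω₀ = 1/√(LC).
Step 2 — ω₀ = 1/√(0.00303·1e-06) = 1.817e+04 rad/s.
Step 3 — f₀ = ω₀/(2π) = 2891 Hz.
Step 4 — Series Q: Q = ω₀L/R = 1.817e+04·0.00303/2000 = 0.02752.

(a) f₀ = 2891 Hz  (b) Q = 0.02752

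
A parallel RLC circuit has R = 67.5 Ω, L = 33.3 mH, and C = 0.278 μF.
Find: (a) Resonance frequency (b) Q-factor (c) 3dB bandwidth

Step 1 — Resonance: ω₀ = 1/√(LC) = 1/√(0.0333·2.78e-07) = 1.039e+04 rad/s.
Step 2 — f₀ = ω₀/(2π) = 1654 Hz.
Step 3 — Parallel Q: Q = R/(ω₀L) = 67.5/(1.039e+04·0.0333) = 0.195.
Step 4 — Bandwidth: Δω = ω₀/Q = 5.329e+04 rad/s; BW = Δω/(2π) = 8481 Hz.

(a) f₀ = 1654 Hz  (b) Q = 0.195  (c) BW = 8481 Hz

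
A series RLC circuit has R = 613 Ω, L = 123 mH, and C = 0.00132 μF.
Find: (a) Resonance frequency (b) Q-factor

Step 1 — Resonance condition Im(Z)=0 gives ω₀ = 1/√(LC).
Step 2 — ω₀ = 1/√(0.123·1.32e-09) = 7.848e+04 rad/s.
Step 3 — f₀ = ω₀/(2π) = 1.249e+04 Hz.
Step 4 — Series Q: Q = ω₀L/R = 7.848e+04·0.123/613 = 15.75.

(a) f₀ = 1.249e+04 Hz  (b) Q = 15.75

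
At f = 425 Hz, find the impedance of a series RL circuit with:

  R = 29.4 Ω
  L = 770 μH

Step 1 — Angular frequency: ω = 2π·f = 2π·425 = 2670 rad/s.
Step 2 — Component impedances:
  R: Z = R = 29.4 Ω
  L: Z = jωL = j·2670·0.00077 = 0 + j2.056 Ω
Step 3 — Series combination: Z_total = R + L = 29.4 + j2.056 Ω = 29.47∠4.0° Ω.

Z = 29.4 + j2.056 Ω = 29.47∠4.0° Ω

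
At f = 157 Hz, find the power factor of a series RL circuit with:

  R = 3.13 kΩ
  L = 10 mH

Step 1 — Angular frequency: ω = 2π·f = 2π·157 = 986.5 rad/s.
Step 2 — Component impedances:
  R: Z = R = 3130 Ω
  L: Z = jωL = j·986.5·0.01 = 0 + j9.865 Ω
Step 3 — Series combination: Z_total = R + L = 3130 + j9.865 Ω = 3130∠0.2° Ω.
Step 4 — Power factor: PF = cos(φ) = Re(Z)/|Z| = 3130/3130 = 1.
Step 5 — Type: Im(Z) = 9.865 ⇒ lagging (phase φ = 0.2°).

PF = 1 (lagging, φ = 0.2°)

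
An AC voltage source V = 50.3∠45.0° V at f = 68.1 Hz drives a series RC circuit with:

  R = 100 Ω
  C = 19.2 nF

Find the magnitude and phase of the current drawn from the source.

Step 1 — Angular frequency: ω = 2π·f = 2π·68.1 = 427.9 rad/s.
Step 2 — Component impedances:
  R: Z = R = 100 Ω
  C: Z = 1/(jωC) = -j/(ω·C) = 0 - j1.217e+05 Ω
Step 3 — Series combination: Z_total = R + C = 100 - j1.217e+05 Ω = 1.217e+05∠-90.0° Ω.
Step 4 — Source phasor: V = 50.3∠45.0° V = 35.57 + j35.57 V.
Step 5 — Ohm's law: I = V / Z_total = (35.57 + j35.57) / (100 - j1.217e+05) = -0.000292 + j0.0002924 A.
Step 6 — Convert to polar: |I| = 0.0004132 A, ∠I = 135.0°.

I = 0.0004132∠135.0° A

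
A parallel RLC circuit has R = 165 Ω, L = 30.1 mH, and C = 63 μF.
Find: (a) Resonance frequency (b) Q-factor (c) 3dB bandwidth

Step 1 — Resonance: ω₀ = 1/√(LC) = 1/√(0.0301·6.3e-05) = 726.2 rad/s.
Step 2 — f₀ = ω₀/(2π) = 115.6 Hz.
Step 3 — Parallel Q: Q = R/(ω₀L) = 165/(726.2·0.0301) = 7.549.
Step 4 — Bandwidth: Δω = ω₀/Q = 96.2 rad/s; BW = Δω/(2π) = 15.31 Hz.

(a) f₀ = 115.6 Hz  (b) Q = 7.549  (c) BW = 15.31 Hz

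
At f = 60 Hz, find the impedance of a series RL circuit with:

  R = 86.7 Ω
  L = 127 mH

Step 1 — Angular frequency: ω = 2π·f = 2π·60 = 377 rad/s.
Step 2 — Component impedances:
  R: Z = R = 86.7 Ω
  L: Z = jωL = j·377·0.127 = 0 + j47.88 Ω
Step 3 — Series combination: Z_total = R + L = 86.7 + j47.88 Ω = 99.04∠28.9° Ω.

Z = 86.7 + j47.88 Ω = 99.04∠28.9° Ω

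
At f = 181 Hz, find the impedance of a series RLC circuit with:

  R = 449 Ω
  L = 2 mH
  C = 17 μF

Step 1 — Angular frequency: ω = 2π·f = 2π·181 = 1137 rad/s.
Step 2 — Component impedances:
  R: Z = R = 449 Ω
  L: Z = jωL = j·1137·0.002 = 0 + j2.275 Ω
  C: Z = 1/(jωC) = -j/(ω·C) = 0 - j51.72 Ω
Step 3 — Series combination: Z_total = R + L + C = 449 - j49.45 Ω = 451.7∠-6.3° Ω.

Z = 449 - j49.45 Ω = 451.7∠-6.3° Ω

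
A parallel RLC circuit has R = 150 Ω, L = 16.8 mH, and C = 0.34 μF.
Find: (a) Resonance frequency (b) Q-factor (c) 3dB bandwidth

Step 1 — Resonance: ω₀ = 1/√(LC) = 1/√(0.0168·3.4e-07) = 1.323e+04 rad/s.
Step 2 — f₀ = ω₀/(2π) = 2106 Hz.
Step 3 — Parallel Q: Q = R/(ω₀L) = 150/(1.323e+04·0.0168) = 0.6748.
Step 4 — Bandwidth: Δω = ω₀/Q = 1.961e+04 rad/s; BW = Δω/(2π) = 3121 Hz.

(a) f₀ = 2106 Hz  (b) Q = 0.6748  (c) BW = 3121 Hz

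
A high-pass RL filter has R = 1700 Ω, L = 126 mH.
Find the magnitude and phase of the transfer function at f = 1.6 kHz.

Step 1 — Angular frequency: ω = 2π·1600 = 1.005e+04 rad/s.
Step 2 — Transfer function: H(jω) = jωL/(R + jωL).
Step 3 — Numerator jωL = j·1267; denominator R + jωL = 1700 + j1267.
Step 4 — H = 0.357 + j0.4791.
Step 5 — Magnitude: |H| = 0.5975 (-4.5 dB); phase: φ = 53.3°.

|H| = 0.5975 (-4.5 dB), φ = 53.3°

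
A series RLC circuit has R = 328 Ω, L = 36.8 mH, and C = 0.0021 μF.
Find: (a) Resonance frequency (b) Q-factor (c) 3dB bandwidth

Step 1 — Resonance: ω₀ = 1/√(LC) = 1/√(0.0368·2.1e-09) = 1.138e+05 rad/s.
Step 2 — f₀ = ω₀/(2π) = 1.81e+04 Hz.
Step 3 — Series Q: Q = ω₀L/R = 1.138e+05·0.0368/328 = 12.76.
Step 4 — Bandwidth: Δω = ω₀/Q = 8913 rad/s; BW = Δω/(2π) = 1419 Hz.

(a) f₀ = 1.81e+04 Hz  (b) Q = 12.76  (c) BW = 1419 Hz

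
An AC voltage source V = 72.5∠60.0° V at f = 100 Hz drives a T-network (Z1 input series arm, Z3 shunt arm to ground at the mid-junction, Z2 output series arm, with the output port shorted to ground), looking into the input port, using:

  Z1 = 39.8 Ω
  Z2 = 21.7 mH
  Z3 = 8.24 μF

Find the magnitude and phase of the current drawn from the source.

Step 1 — Angular frequency: ω = 2π·f = 2π·100 = 628.3 rad/s.
Step 2 — Component impedances:
  Z1: Z = R = 39.8 Ω
  Z2: Z = jωL = j·628.3·0.0217 = 0 + j13.63 Ω
  Z3: Z = 1/(jωC) = -j/(ω·C) = 0 - j193.1 Ω
Step 3 — With the output port shorted to ground, the output series arm Z2 runs from the junction to ground; the shunt arm Z3 also runs from the junction to ground. They appear in parallel: Z3 || Z2 = 0 + j14.67 Ω.
Step 4 — Series with input arm Z1: Z_in = Z1 + (Z3 || Z2) = 39.8 + j14.67 Ω = 42.42∠20.2° Ω.
Step 5 — Source phasor: V = 72.5∠60.0° V = 36.25 + j62.79 V.
Step 6 — Ohm's law: I = V / Z_total = (36.25 + j62.79) / (39.8 + j14.67) = 1.314 + j1.093 A.
Step 7 — Convert to polar: |I| = 1.709 A, ∠I = 39.8°.

I = 1.709∠39.8° A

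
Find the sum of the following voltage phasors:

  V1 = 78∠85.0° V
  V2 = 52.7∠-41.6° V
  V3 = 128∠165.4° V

Step 1 — Convert each phasor to rectangular form:
  V1 = 78·(cos(85.0°) + j·sin(85.0°)) = 6.798 + j77.7 V
  V2 = 52.7·(cos(-41.6°) + j·sin(-41.6°)) = 39.41 - j34.99 V
  V3 = 128·(cos(165.4°) + j·sin(165.4°)) = -123.9 + j32.26 V
Step 2 — Sum components: V_total = -77.66 + j74.98 V.
Step 3 — Convert to polar: |V_total| = 107.9 V, ∠V_total = 136.0°.

V_total = 107.9∠136.0° V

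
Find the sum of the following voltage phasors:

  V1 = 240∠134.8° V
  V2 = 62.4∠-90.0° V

Step 1 — Convert each phasor to rectangular form:
  V1 = 240·(cos(134.8°) + j·sin(134.8°)) = -169.1 + j170.3 V
  V2 = 62.4·(cos(-90.0°) + j·sin(-90.0°)) = 0 - j62.4 V
Step 2 — Sum components: V_total = -169.1 + j107.9 V.
Step 3 — Convert to polar: |V_total| = 200.6 V, ∠V_total = 147.5°.

V_total = 200.6∠147.5° V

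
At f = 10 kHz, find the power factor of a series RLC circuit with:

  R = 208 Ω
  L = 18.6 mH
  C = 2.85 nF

Step 1 — Angular frequency: ω = 2π·f = 2π·1e+04 = 6.283e+04 rad/s.
Step 2 — Component impedances:
  R: Z = R = 208 Ω
  L: Z = jωL = j·6.283e+04·0.0186 = 0 + j1169 Ω
  C: Z = 1/(jωC) = -j/(ω·C) = 0 - j5584 Ω
Step 3 — Series combination: Z_total = R + L + C = 208 - j4416 Ω = 4421∠-87.3° Ω.
Step 4 — Power factor: PF = cos(φ) = Re(Z)/|Z| = 208/4421 = 0.04705.
Step 5 — Type: Im(Z) = -4416 ⇒ leading (phase φ = -87.3°).

PF = 0.04705 (leading, φ = -87.3°)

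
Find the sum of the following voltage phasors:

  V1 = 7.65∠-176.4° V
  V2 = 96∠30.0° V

Step 1 — Convert each phasor to rectangular form:
  V1 = 7.65·(cos(-176.4°) + j·sin(-176.4°)) = -7.635 - j0.4803 V
  V2 = 96·(cos(30.0°) + j·sin(30.0°)) = 83.14 + j48 V
Step 2 — Sum components: V_total = 75.5 + j47.52 V.
Step 3 — Convert to polar: |V_total| = 89.21 V, ∠V_total = 32.2°.

V_total = 89.21∠32.2° V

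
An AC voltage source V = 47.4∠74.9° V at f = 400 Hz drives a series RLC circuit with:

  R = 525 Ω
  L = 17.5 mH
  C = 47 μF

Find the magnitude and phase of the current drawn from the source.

Step 1 — Angular frequency: ω = 2π·f = 2π·400 = 2513 rad/s.
Step 2 — Component impedances:
  R: Z = R = 525 Ω
  L: Z = jωL = j·2513·0.0175 = 0 + j43.98 Ω
  C: Z = 1/(jωC) = -j/(ω·C) = 0 - j8.466 Ω
Step 3 — Series combination: Z_total = R + L + C = 525 + j35.52 Ω = 526.2∠3.9° Ω.
Step 4 — Source phasor: V = 47.4∠74.9° V = 12.35 + j45.76 V.
Step 5 — Ohm's law: I = V / Z_total = (12.35 + j45.76) / (525 + j35.52) = 0.02928 + j0.08519 A.
Step 6 — Convert to polar: |I| = 0.09008 A, ∠I = 71.0°.

I = 0.09008∠71.0° A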